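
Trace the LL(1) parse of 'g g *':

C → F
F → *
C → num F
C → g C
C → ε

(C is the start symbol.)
Stack is shown with the top on the left.

Stack  Input    Action
----------------------
C $    g g * $  output C → g C
g C $  g g * $  match 'g'
C $    g * $    output C → g C
g C $  g * $    match 'g'
C $    * $      output C → F
F $    * $      output F → *
* $    * $      match '*'
$      $        accept

The string is accepted.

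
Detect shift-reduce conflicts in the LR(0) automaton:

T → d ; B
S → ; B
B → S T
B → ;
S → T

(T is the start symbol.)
A shift-reduce conflict occurs when an LR(0) state has both:
  - a complete (reduce) item [A → α .] (dot at the end), and
  - a shift item [B → β . c γ] (dot before a terminal).

Augment with T' → T and build the canonical LR(0) collection (I0 = CLOSURE({[T' → . T]}), then GOTO on every symbol after a dot until no new states appear). It has 10 states:
  I0: { [T → . d ; B], [T' → . T] }  — shift
  I1: { [T' → T .] }  — accept
  I2: { [T → d . ; B] }  — shift
  I3: { [B → . ;], [B → . S T], [S → . ; B], [S → . T], [T → . d ; B], [T → d ; . B] }  — shift
  I4: { [B → . ;], [B → . S T], [B → ; .], [S → . ; B], [S → . T], [S → ; . B], [T → . d ; B] }  — shift, reduce
  I5: { [T → d ; B .] }  — reduce
  I6: { [B → S . T], [T → . d ; B] }  — shift
  I7: { [S → T .] }  — reduce
  I8: { [B → S T .] }  — reduce
  I9: { [S → ; B .] }  — reduce

I4 contains reduce item [B → ; .] and shift items [B → . ;], [S → . ; B], [T → . d ; B] — shift-reduce conflict.

Answer: Yes — I4: [B → ; .] vs [B → . ;]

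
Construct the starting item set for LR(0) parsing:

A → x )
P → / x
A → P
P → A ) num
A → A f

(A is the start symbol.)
{ [A → . A f], [A → . P], [A → . x )], [A' → . A], [P → . / x], [P → . A ) num] }

First, augment the grammar with A' → A
I₀ = CLOSURE({ [A' → . A] }):
  [A' → . A] has the dot before A: add [A → . x )], [A → . P], [A → . A f]
  [A → . P] has the dot before P: add [P → . / x], [P → . A ) num]
No further items can be added.

I₀ = { [A → . A f], [A → . P], [A → . x )], [A' → . A], [P → . / x], [P → . A ) num] }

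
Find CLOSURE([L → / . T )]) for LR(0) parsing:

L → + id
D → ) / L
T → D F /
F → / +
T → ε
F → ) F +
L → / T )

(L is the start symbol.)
{ [D → . ) / L], [L → / . T )], [T → . D F /], [T → .] }

To compute CLOSURE, for each item [A → α.Bβ] where B is a non-terminal, add [B → .γ] for all productions B → γ; repeat for the newly added items until nothing changes.

Start with: [L → / . T )]
  [L → / . T )] has the dot before T: add [T → . D F /], [T → .]
  [T → . D F /] has the dot before D: add [D → . ) / L]
No further items can be added.

CLOSURE = { [D → . ) / L], [L → / . T )], [T → . D F /], [T → .] }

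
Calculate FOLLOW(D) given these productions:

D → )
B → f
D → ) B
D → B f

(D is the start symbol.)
D is the start symbol, so $ ∈ FOLLOW(D).
D does not occur on any right-hand side.

Taking the union: FOLLOW(D) = { $ }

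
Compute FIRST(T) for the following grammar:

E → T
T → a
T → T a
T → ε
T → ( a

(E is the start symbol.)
To compute FIRST(T), examine every production with T on the left-hand side, reading each right-hand side left to right until a non-nullable symbol is reached.

From T → a:
  - a is a terminal: add 'a' and stop
From T → T a:
  - T is the symbol being defined: contributes nothing new
    T is nullable, so continue to the next symbol
  - a is a terminal: add 'a' and stop
From T → ε:
  - ε-production, so ε ∈ FIRST(T)
From T → ( a:
  - '(' is a terminal: add '(' and stop

Collecting: FIRST(T) = { '(', 'a', ε }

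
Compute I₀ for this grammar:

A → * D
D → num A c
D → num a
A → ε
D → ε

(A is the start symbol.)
{ [A → . * D], [A → .], [A' → . A] }

First, augment the grammar with A' → A
I₀ = CLOSURE({ [A' → . A] }):
  [A' → . A] has the dot before A: add [A → . * D], [A → .]
No further items can be added.

I₀ = { [A → . * D], [A → .], [A' → . A] }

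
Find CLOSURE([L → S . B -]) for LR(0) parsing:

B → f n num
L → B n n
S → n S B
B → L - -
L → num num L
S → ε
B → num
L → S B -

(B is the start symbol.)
{ [B → . L - -], [B → . f n num], [B → . num], [L → . B n n], [L → . S B -], [L → . num num L], [L → S . B -], [S → . n S B], [S → .] }

To compute CLOSURE, for each item [A → α.Bβ] where B is a non-terminal, add [B → .γ] for all productions B → γ; repeat for the newly added items until nothing changes.

Start with: [L → S . B -]
  [L → S . B -] has the dot before B: add [B → . f n num], [B → . L - -], [B → . num]
  [B → . L - -] has the dot before L: add [L → . B n n], [L → . num num L], [L → . S B -]
  [L → . S B -] has the dot before S: add [S → . n S B], [S → .]
No further items can be added.

CLOSURE = { [B → . L - -], [B → . f n num], [B → . num], [L → . B n n], [L → . S B -], [L → . num num L], [L → S . B -], [S → . n S B], [S → .] }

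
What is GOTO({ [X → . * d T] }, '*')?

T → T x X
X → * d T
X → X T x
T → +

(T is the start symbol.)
{ [X → * . d T] }

GOTO(I, '*') = CLOSURE({ [A → αX.β] : [A → α.Xβ] ∈ I, X = '*' })

Items with dot before '*', with the dot advanced:
  [X → . * d T] → [X → * . d T]
Closure adds nothing (no advanced item has the dot before a non-terminal).

GOTO = { [X → * . d T] }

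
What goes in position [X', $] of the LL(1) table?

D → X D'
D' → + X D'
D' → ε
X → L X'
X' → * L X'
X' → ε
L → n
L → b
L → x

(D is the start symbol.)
To find M[X', $], we find productions for X' where $ is in the predict set (PREDICT(N → α) = (FIRST(α) \ {ε}) ∪ (FOLLOW(N) if α ⇒* ε)).

Relevant sets:
  FOLLOW(X') = { $, '+' }

X' → * L X': PREDICT = { '*' }
X' → ε: PREDICT = { $, '+' }
  $ is in predict set, so this production goes in M[X', $]

M[X', $] = X' → ε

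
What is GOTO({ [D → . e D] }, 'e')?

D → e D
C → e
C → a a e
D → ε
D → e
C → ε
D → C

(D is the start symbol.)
GOTO(I, 'e') = CLOSURE({ [A → αX.β] : [A → α.Xβ] ∈ I, X = 'e' })

Items with dot before 'e', with the dot advanced:
  [D → . e D] → [D → e . D]
Closure of the advanced items:
  [D → e . D] has the dot before D: add [D → . e D], [D → .], [D → . e], [D → . C]
  [D → . C] has the dot before C: add [C → . e], [C → . a a e], [C → .]

GOTO = { [C → . a a e], [C → . e], [C → .], [D → . C], [D → . e D], [D → . e], [D → .], [D → e . D] }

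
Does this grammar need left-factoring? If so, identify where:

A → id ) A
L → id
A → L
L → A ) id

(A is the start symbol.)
No, left-factoring is not needed

Left-factoring is needed when two productions for the same non-terminal
share a common prefix on the right-hand side.

Productions for A:
  A → id ) A
  A → L
Productions for L:
  L → id
  L → A ) id

No common prefixes found.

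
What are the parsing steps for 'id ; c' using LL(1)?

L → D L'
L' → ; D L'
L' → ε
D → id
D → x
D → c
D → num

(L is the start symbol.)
Stack is shown with the top on the left.

Stack     Input     Action
--------------------------
L $       id ; c $  output L → D L'
D L' $    id ; c $  output D → id
id L' $   id ; c $  match 'id'
L' $      ; c $     output L' → ; D L'
; D L' $  ; c $     match ';'
D L' $    c $       output D → c
c L' $    c $       match 'c'
L' $      $         output L' → ε
$         $         accept

The string is accepted.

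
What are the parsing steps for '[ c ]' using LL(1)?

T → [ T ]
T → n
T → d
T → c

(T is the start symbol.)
LL(1) parsing maintains a stack (initially the start symbol over $) and the input. At each step: if the stack top is a terminal, match it against the current input token; if it is a non-terminal N, replace it with the RHS of M[N, lookahead] (the unique production whose predict set contains the lookahead).

Stack is shown with the top on the left.

Stack    Input    Action
------------------------
T $      [ c ] $  output T → [ T ]
[ T ] $  [ c ] $  match '['
T ] $    c ] $    output T → c
c ] $    c ] $    match 'c'
] $      ] $      match ']'
$        $        accept

The string is accepted.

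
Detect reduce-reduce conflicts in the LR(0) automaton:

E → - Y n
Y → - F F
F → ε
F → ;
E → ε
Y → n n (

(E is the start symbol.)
No reduce-reduce conflicts

Augment with E' → E and build the canonical LR(0) collection (I0 = CLOSURE({[E' → . E]}), then GOTO on every symbol after a dot until no new states appear). It has 12 states:
  I0: { [E → . - Y n], [E → .], [E' → . E] }  — shift, reduce
  I1: { [E → - . Y n], [Y → . - F F], [Y → . n n (] }  — shift
  I2: { [E' → E .] }  — accept
  I3: { [F → . ;], [F → .], [Y → - . F F] }  — shift, reduce
  I4: { [E → - Y . n] }  — shift
  I5: { [Y → n . n (] }  — shift
  I6: { [Y → n n . (] }  — shift
  I7: { [Y → n n ( .] }  — reduce
  I8: { [E → - Y n .] }  — reduce
  I9: { [F → ; .] }  — reduce
  I10: { [F → . ;], [F → .], [Y → - F . F] }  — shift, reduce
  I11: { [Y → - F F .] }  — reduce

No state contains more than one complete item.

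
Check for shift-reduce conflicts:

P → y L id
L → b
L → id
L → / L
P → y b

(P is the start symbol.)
No shift-reduce conflicts

Augment with P' → P and build the canonical LR(0) collection (I0 = CLOSURE({[P' → . P]}), then GOTO on every symbol after a dot until no new states appear). It has 10 states:
  I0: { [P → . y L id], [P → . y b], [P' → . P] }  — shift
  I1: { [P' → P .] }  — accept
  I2: { [L → . / L], [L → . b], [L → . id], [P → y . L id], [P → y . b] }  — shift
  I3: { [L → . / L], [L → . b], [L → . id], [L → / . L] }  — shift
  I4: { [P → y L . id] }  — shift
  I5: { [L → b .], [P → y b .] }  — 2 reduces
  I6: { [L → id .] }  — reduce
  I7: { [P → y L id .] }  — reduce
  I8: { [L → / L .] }  — reduce
  I9: { [L → b .] }  — reduce

No state contains both a complete item and a shift item.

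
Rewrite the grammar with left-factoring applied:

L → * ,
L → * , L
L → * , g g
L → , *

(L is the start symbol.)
L → * , L'
L' → ε
L' → L
L' → g g
L → , *

Left-factoring transforms A → αβ₁ | αβ₂ into A → αA' and A' → β₁ | β₂
(α is the longest common prefix among the alternatives). Repeat until
no nonterminal has two alternatives with a common prefix.

Round 1: L has alternatives sharing prefix '* ,'. Introduce L': L → * , L'
  Add: L' → ε
  Add: L' → L
  Add: L' → g g

No remaining common prefixes — done.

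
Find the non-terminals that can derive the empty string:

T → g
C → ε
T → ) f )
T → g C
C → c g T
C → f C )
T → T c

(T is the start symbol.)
{ 'C' }

ε-productions: C → ε
So C is immediately nullable.
No further non-terminal can be added: every production for the remaining non-terminals contains a terminal or a non-nullable non-terminal.
Nullable = { 'C' }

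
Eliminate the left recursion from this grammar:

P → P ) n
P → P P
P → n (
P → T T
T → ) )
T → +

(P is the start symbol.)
P → n ( P'
P → T T P'
P' → ) n P'
P' → P P'
P' → ε
T → ) )
T → +

P is directly left-recursive. The standard transformation for
  A → A α₁ | ... | A α_m | β₁ | ... | β_n
is
  A  → β₁ A' | ... | β_n A'
  A' → α₁ A' | ... | α_m A' | ε

P → n ( becomes P → n ( P'
P → T T becomes P → T T P'
P → P ) n becomes P' → ) n P'
P → P P becomes P' → P P'
Add P' → ε

Productions for other non-terminals are unchanged:
  T → ) )
  T → +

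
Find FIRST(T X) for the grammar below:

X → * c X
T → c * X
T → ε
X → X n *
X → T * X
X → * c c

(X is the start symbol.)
{ '*', 'c' }

FIRST sets of the non-terminals involved (from the grammar, by fixed-point iteration):
  FIRST(T) = { 'c', ε }
  FIRST(X) = { '*', 'c' }

To compute FIRST(T X), process the symbols left to right:
Symbol T is a non-terminal. Add FIRST(T) \ {ε} = { 'c' }
T is nullable (ε ∈ FIRST(T)), continue to the next symbol.
Symbol X is a non-terminal. Add FIRST(X) \ {ε} = { '*', 'c' }
X is not nullable (ε ∉ FIRST(X)), so stop here.
FIRST(T X) = { '*', 'c' }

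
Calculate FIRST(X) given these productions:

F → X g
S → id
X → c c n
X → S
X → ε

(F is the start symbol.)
{ 'c', 'id', ε }

To compute FIRST(X), examine every production with X on the left-hand side, reading each right-hand side left to right until a non-nullable symbol is reached.

FIRST sets of the other non-terminals involved (by the same procedure, iterated to a fixed point):
  FIRST(S) = { 'id' }

From X → c c n:
  - c is a terminal: add 'c' and stop
From X → S:
  - S is a non-terminal: add FIRST(S) \ {ε} = { 'id' }
    S is not nullable, so stop
From X → ε:
  - ε-production, so ε ∈ FIRST(X)

Collecting: FIRST(X) = { 'c', 'id', ε }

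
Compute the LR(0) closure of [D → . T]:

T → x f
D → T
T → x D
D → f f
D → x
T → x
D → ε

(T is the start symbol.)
{ [D → . T], [T → . x D], [T → . x f], [T → . x] }

To compute CLOSURE, for each item [A → α.Bβ] where B is a non-terminal, add [B → .γ] for all productions B → γ; repeat for the newly added items until nothing changes.

Start with: [D → . T]
  [D → . T] has the dot before T: add [T → . x f], [T → . x D], [T → . x]
No further items can be added.

CLOSURE = { [D → . T], [T → . x D], [T → . x f], [T → . x] }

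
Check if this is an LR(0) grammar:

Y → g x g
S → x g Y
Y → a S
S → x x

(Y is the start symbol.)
Yes, the grammar is LR(0)

Augment with Y' → Y and build the canonical LR(0) collection (I0 = CLOSURE({[Y' → . Y]}), then GOTO on every symbol after a dot until no new states appear). It has 11 states:
  I0: { [Y → . a S], [Y → . g x g], [Y' → . Y] }  — shift
  I1: { [Y' → Y .] }  — accept
  I2: { [S → . x g Y], [S → . x x], [Y → a . S] }  — shift
  I3: { [Y → g . x g] }  — shift
  I4: { [Y → g x . g] }  — shift
  I5: { [Y → g x g .] }  — reduce
  I6: { [Y → a S .] }  — reduce
  I7: { [S → x . g Y], [S → x . x] }  — shift
  I8: { [S → x g . Y], [Y → . a S], [Y → . g x g] }  — shift
  I9: { [S → x x .] }  — reduce
  I10: { [S → x g Y .] }  — reduce

Every state is either a pure shift/goto state or contains exactly one complete item and nothing to shift — no conflicts. The grammar is LR(0).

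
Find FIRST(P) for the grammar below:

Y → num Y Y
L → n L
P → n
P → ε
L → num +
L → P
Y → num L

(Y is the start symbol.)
From P → n:
  - n is a terminal: add 'n' and stop
From P → ε:
  - ε-production, so ε ∈ FIRST(P)

Collecting: FIRST(P) = { 'n', ε }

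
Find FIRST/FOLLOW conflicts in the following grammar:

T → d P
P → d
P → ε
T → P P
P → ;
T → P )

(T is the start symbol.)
A FIRST/FOLLOW conflict occurs when a non-terminal N has a nullable alternative N → β (β ⇒* ε) and another alternative N → α with FIRST(α) ∩ FOLLOW(N) ≠ ∅: on such a lookahead the parser cannot decide between expanding α and letting N vanish via β.

Nullable non-terminals: P, T.
FIRST sets used below: FIRST(P) = { ';', 'd', ε }

P: nullable alternative(s) P → ε; FOLLOW(P) = { $, ')', ';', 'd' }
  P → d: FIRST \ {ε} = { 'd' } — overlaps FOLLOW(P) on { 'd' }: CONFLICT
  P → ε: FIRST \ {ε} = { } — this is the only nullable alternative, skip
  P → ;: FIRST \ {ε} = { ';' } — overlaps FOLLOW(P) on { ';' }: CONFLICT

T: nullable alternative(s) T → P P; FOLLOW(T) = { $ }
  T → d P: FIRST \ {ε} = { 'd' } — disjoint from FOLLOW(T)
  T → P P: FIRST \ {ε} = { ';', 'd' } — this is the only nullable alternative, skip
  T → P ): FIRST \ {ε} = { ')', ';', 'd' } — disjoint from FOLLOW(T)

So the grammar has 2 FIRST/FOLLOW conflicts (marked CONFLICT above).

Answer: Yes. P → d with FOLLOW(P) on { 'd' }; P → ';' with FOLLOW(P) on { ';' }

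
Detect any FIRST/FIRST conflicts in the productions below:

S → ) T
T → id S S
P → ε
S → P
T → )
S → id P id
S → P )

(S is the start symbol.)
Yes. S → ')' T / S → P ')' on { ')' }

A FIRST/FIRST conflict occurs when two productions N → α and N → β for the same non-terminal have FIRST(α) ∩ FIRST(β) ≠ ∅ (with ε ∈ FIRST of a nullable right-hand side, so two nullable alternatives also conflict).

FIRST sets of the non-terminals at (or reachable through a nullable prefix from) the front of some alternative:
  FIRST(P) = { ε }

Productions for S:
  S → ) T: FIRST = { ')' }
  S → P: FIRST = { ε }
  S → id P id: FIRST = { 'id' }
  S → P ): FIRST = { ')' }
Productions for T:
  T → id S S: FIRST = { 'id' }
  T → ): FIRST = { ')' }
P has only one production, so no FIRST/FIRST conflict is possible there.

Conflict for S: S → ) T and S → P )
  Overlap: { ')' }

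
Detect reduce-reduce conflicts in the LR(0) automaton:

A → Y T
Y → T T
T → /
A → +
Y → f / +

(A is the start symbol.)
No reduce-reduce conflicts

A reduce-reduce conflict occurs when an LR(0) state has two complete items [A → α .] and [B → β .] — both call for a reduction, and with no lookahead the parser cannot choose between them.

Augment with A' → A and build the canonical LR(0) collection (I0 = CLOSURE({[A' → . A]}), then GOTO on every symbol after a dot until no new states appear). It has 11 states:
  I0: { [A → . +], [A → . Y T], [A' → . A], [T → . /], [Y → . T T], [Y → . f / +] }  — shift
  I1: { [A → + .] }  — reduce
  I2: { [T → / .] }  — reduce
  I3: { [A' → A .] }  — accept
  I4: { [T → . /], [Y → T . T] }  — shift
  I5: { [A → Y . T], [T → . /] }  — shift
  I6: { [Y → f . / +] }  — shift
  I7: { [Y → f / . +] }  — shift
  I8: { [Y → f / + .] }  — reduce
  I9: { [A → Y T .] }  — reduce
  I10: { [Y → T T .] }  — reduce

No state contains more than one complete item.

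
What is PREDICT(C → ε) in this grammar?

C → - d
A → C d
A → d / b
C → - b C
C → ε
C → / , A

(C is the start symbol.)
{ $, 'd' }

PREDICT(C → ε) = (FIRST(RHS) \ {ε}) ∪ (FOLLOW(C) if ε ∈ FIRST(RHS), i.e. RHS ⇒* ε)
The right-hand side is ε (FIRST(ε) = { ε }), so the predict set is FOLLOW(C) = { $, 'd' }
PREDICT(C → ε) = { $, 'd' }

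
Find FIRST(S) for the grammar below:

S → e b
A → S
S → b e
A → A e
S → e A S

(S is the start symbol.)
From S → e b:
  - e is a terminal: add 'e' and stop
From S → b e:
  - b is a terminal: add 'b' and stop
From S → e A S:
  - e is a terminal: add 'e' and stop

Collecting: FIRST(S) = { 'b', 'e' }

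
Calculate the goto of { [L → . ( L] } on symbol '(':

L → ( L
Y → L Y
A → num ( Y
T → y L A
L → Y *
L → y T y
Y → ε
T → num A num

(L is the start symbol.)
{ [L → ( . L], [L → . ( L], [L → . Y *], [L → . y T y], [Y → . L Y], [Y → .] }

GOTO(I, '(') = CLOSURE({ [A → αX.β] : [A → α.Xβ] ∈ I, X = '(' })

Items with dot before '(', with the dot advanced:
  [L → . ( L] → [L → ( . L]
Closure of the advanced items:
  [L → ( . L] has the dot before L: add [L → . ( L], [L → . Y *], [L → . y T y]
  [L → . Y *] has the dot before Y: add [Y → . L Y], [Y → .]

GOTO = { [L → ( . L], [L → . ( L], [L → . Y *], [L → . y T y], [Y → . L Y], [Y → .] }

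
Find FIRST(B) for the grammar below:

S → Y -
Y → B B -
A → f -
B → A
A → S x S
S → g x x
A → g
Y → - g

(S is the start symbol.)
FIRST sets of the other non-terminals involved (by the same procedure, iterated to a fixed point):
  FIRST(A) = { '-', 'f', 'g' }

From B → A:
  - A is a non-terminal: add FIRST(A) \ {ε} = { '-', 'f', 'g' }
    A is not nullable, so stop

Collecting: FIRST(B) = { '-', 'f', 'g' }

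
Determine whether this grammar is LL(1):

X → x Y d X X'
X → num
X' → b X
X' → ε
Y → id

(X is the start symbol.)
No. Predict set conflict for X': { 'b' }

A grammar is LL(1) if for each non-terminal N with multiple productions, the predict sets of those productions are pairwise disjoint, where PREDICT(N → α) = (FIRST(α) \ {ε}) ∪ (FOLLOW(N) if α ⇒* ε).

Relevant sets:
  FOLLOW(X') = { $, 'b' }

For X:
  PREDICT(X → x Y d X X') = { 'x' }
  PREDICT(X → num) = { 'num' }
For X':
  PREDICT(X' → b X) = { 'b' }
  PREDICT(X' → ε) = { $, 'b' }
Y has a single production, so nothing to check there.

Conflict found: Predict set conflict for X': { 'b' }
The grammar is NOT LL(1).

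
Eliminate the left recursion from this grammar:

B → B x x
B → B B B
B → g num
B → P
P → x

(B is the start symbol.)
B is directly left-recursive. The standard transformation for
  A → A α₁ | ... | A α_m | β₁ | ... | β_n
is
  A  → β₁ A' | ... | β_n A'
  A' → α₁ A' | ... | α_m A' | ε

B → g num becomes B → g num B'
B → P becomes B → P B'
B → B x x becomes B' → x x B'
B → B B B becomes B' → B B B'
Add B' → ε

Productions for other non-terminals are unchanged:
  P → x

Resulting grammar:
B → g num B'
B → P B'
B' → x x B'
B' → B B B'
B' → ε
P → x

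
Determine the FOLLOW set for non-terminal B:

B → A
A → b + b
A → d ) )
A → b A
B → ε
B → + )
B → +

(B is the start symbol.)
To compute FOLLOW(B), find every occurrence of B on a right-hand side N → α B β: add FIRST(β) \ {ε}, and if β is empty or nullable also add FOLLOW(N). Iterate to a fixed point.

B is the start symbol, so $ ∈ FOLLOW(B).
B does not occur on any right-hand side.

Taking the union: FOLLOW(B) = { $ }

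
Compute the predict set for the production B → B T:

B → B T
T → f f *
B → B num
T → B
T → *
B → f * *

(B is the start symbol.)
PREDICT(B → B T) = (FIRST(RHS) \ {ε}) ∪ (FOLLOW(B) if ε ∈ FIRST(RHS), i.e. RHS ⇒* ε)
FIRST(B) = { 'f' }
FIRST(B T) = { 'f' }
ε ∉ FIRST(B T), so FOLLOW(B) is not added.
PREDICT(B → B T) = { 'f' }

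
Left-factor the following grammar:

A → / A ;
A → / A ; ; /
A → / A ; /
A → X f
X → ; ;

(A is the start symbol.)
A → / A ; A'
A' → ε
A' → ; /
A' → /
A → X f
X → ; ;

Left-factoring transforms A → αβ₁ | αβ₂ into A → αA' and A' → β₁ | β₂
(α is the longest common prefix among the alternatives). Repeat until
no nonterminal has two alternatives with a common prefix.

Round 1: A has alternatives sharing prefix '/ A ;'. Introduce A': A → / A ; A'
  Add: A' → ε
  Add: A' → ; /
  Add: A' → /

No remaining common prefixes — done.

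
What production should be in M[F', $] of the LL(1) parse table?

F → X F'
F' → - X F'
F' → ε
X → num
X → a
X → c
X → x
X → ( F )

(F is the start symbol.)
F' → ε

To find M[F', $], we find productions for F' where $ is in the predict set (PREDICT(N → α) = (FIRST(α) \ {ε}) ∪ (FOLLOW(N) if α ⇒* ε)).

Relevant sets:
  FOLLOW(F') = { $, ')' }

F' → - X F': PREDICT = { '-' }
F' → ε: PREDICT = { $, ')' }
  $ is in predict set, so this production goes in M[F', $]

M[F', $] = F' → ε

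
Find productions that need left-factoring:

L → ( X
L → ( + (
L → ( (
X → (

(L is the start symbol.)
Left-factoring is needed when two productions for the same non-terminal
share a common prefix on the right-hand side.

Productions for L:
  L → ( X
  L → ( + (
  L → ( (

Found common prefix '(' in productions for L

Answer: Yes, L has productions with common prefix '('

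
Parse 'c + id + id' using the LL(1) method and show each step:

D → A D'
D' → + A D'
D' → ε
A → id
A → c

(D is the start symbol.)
LL(1) parsing maintains a stack (initially the start symbol over $) and the input. At each step: if the stack top is a terminal, match it against the current input token; if it is a non-terminal N, replace it with the RHS of M[N, lookahead] (the unique production whose predict set contains the lookahead).

Stack is shown with the top on the left.

Stack     Input          Action
-------------------------------
D $       c + id + id $  output D → A D'
A D' $    c + id + id $  output A → c
c D' $    c + id + id $  match 'c'
D' $      + id + id $    output D' → + A D'
+ A D' $  + id + id $    match '+'
A D' $    id + id $      output A → id
id D' $   id + id $      match 'id'
D' $      + id $         output D' → + A D'
+ A D' $  + id $         match '+'
A D' $    id $           output A → id
id D' $   id $           match 'id'
D' $      $              output D' → ε
$         $              accept

The string is accepted.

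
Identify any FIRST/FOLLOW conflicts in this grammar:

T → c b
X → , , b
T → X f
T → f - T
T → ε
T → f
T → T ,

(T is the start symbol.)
Yes. T → X f with FOLLOW(T) on { ',' }; T → T ',' with FOLLOW(T) on { ',' }

Nullable non-terminals: T.
FIRST sets used below: FIRST(X) = { ',' }, FIRST(T) = { ',', 'c', 'f', ε }

T: nullable alternative(s) T → ε; FOLLOW(T) = { $, ',' }
  T → c b: FIRST \ {ε} = { 'c' } — disjoint from FOLLOW(T)
  T → X f: FIRST \ {ε} = { ',' } — overlaps FOLLOW(T) on { ',' }: CONFLICT
  T → f - T: FIRST \ {ε} = { 'f' } — disjoint from FOLLOW(T)
  T → ε: FIRST \ {ε} = { } — this is the only nullable alternative, skip
  T → f: FIRST \ {ε} = { 'f' } — disjoint from FOLLOW(T)
  T → T ,: FIRST \ {ε} = { ',', 'c', 'f' } — overlaps FOLLOW(T) on { ',' }: CONFLICT

X has no nullable alternative, so no FIRST/FOLLOW check is needed there.

So the grammar has 2 FIRST/FOLLOW conflicts (marked CONFLICT above).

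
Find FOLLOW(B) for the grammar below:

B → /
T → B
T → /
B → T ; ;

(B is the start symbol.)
To compute FOLLOW(B), find every occurrence of B on a right-hand side N → α B β: add FIRST(β) \ {ε}, and if β is empty or nullable also add FOLLOW(N). Iterate to a fixed point.

B is the start symbol, so $ ∈ FOLLOW(B).
In T → B: B is at the end, add FOLLOW(T)

The FOLLOW sets referred to above (computed the same way, to a fixed point):
  FOLLOW(T) = { ';' }

Taking the union: FOLLOW(B) = { $, ';' }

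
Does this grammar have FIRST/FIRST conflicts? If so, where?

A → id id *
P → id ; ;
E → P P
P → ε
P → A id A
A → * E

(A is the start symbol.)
Yes. P → id ';' ';' / P → A id A on { 'id' }

FIRST sets of the non-terminals at (or reachable through a nullable prefix from) the front of some alternative:
  FIRST(A) = { '*', 'id' }

Productions for A:
  A → id id *: FIRST = { 'id' }
  A → * E: FIRST = { '*' }
Productions for P:
  P → id ; ;: FIRST = { 'id' }
  P → ε: FIRST = { ε }
  P → A id A: FIRST = { '*', 'id' }
E has only one production, so no FIRST/FIRST conflict is possible there.

Conflict for P: P → id ; ; and P → A id A
  Overlap: { 'id' }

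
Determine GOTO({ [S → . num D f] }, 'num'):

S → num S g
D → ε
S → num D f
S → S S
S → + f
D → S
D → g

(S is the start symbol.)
GOTO(I, 'num') = CLOSURE({ [A → αX.β] : [A → α.Xβ] ∈ I, X = 'num' })

Items with dot before 'num', with the dot advanced:
  [S → . num D f] → [S → num . D f]
Closure of the advanced items:
  [S → num . D f] has the dot before D: add [D → .], [D → . S], [D → . g]
  [D → . S] has the dot before S: add [S → . num S g], [S → . num D f], [S → . S S], [S → . + f]

GOTO = { [D → . S], [D → . g], [D → .], [S → . + f], [S → . S S], [S → . num D f], [S → . num S g], [S → num . D f] }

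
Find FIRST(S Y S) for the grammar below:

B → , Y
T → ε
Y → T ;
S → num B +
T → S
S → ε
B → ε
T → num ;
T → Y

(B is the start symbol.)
{ ';', 'num' }

FIRST sets of the non-terminals involved (from the grammar, by fixed-point iteration):
  FIRST(S) = { 'num', ε }
  FIRST(Y) = { ';', 'num' }

To compute FIRST(S Y S), process the symbols left to right:
Symbol S is a non-terminal. Add FIRST(S) \ {ε} = { 'num' }
S is nullable (ε ∈ FIRST(S)), continue to the next symbol.
Symbol Y is a non-terminal. Add FIRST(Y) \ {ε} = { ';', 'num' }
Y is not nullable (ε ∉ FIRST(Y)), so stop here.
FIRST(S Y S) = { ';', 'num' }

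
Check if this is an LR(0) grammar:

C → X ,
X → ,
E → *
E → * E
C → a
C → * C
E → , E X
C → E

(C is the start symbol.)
No. Shift-reduce conflict between [E → * .] and [C → . * C]

A grammar is LR(0) if no state in the canonical LR(0) collection has:
  - both a shift item (dot before a terminal) and a complete item (shift-reduce conflict), or
  - two or more complete items (reduce-reduce conflict; the accept item [C' → C .] counts as a complete item here).

Augment with C' → C and build the canonical LR(0) collection (I0 = CLOSURE({[C' → . C]}), then GOTO on every symbol after a dot until no new states appear). It has 16 states:
  I0: { [C → . * C], [C → . E], [C → . X ,], [C → . a], [C' → . C], [E → . * E], [E → . *], [E → . , E X], [X → . ,] }  — shift
  I1: { [C → * . C], [C → . * C], [C → . E], [C → . X ,], [C → . a], [E → * . E], [E → * .], [E → . * E], [E → . *], [E → . , E X], [X → . ,] }  — shift, reduce
  I2: { [E → , . E X], [E → . * E], [E → . *], [E → . , E X], [X → , .] }  — shift, reduce
  I3: { [C' → C .] }  — accept
  I4: { [C → E .] }  — reduce
  I5: { [C → X . ,] }  — shift
  I6: { [C → a .] }  — reduce
  I7: { [C → X , .] }  — reduce
  I8: { [E → * . E], [E → * .], [E → . * E], [E → . *], [E → . , E X] }  — shift, reduce
  I9: { [E → , . E X], [E → . * E], [E → . *], [E → . , E X] }  — shift
  I10: { [E → , E . X], [X → . ,] }  — shift
  I11: { [X → , .] }  — reduce
  I12: { [E → , E X .] }  — reduce
  I13: { [E → * E .] }  — reduce
  I14: { [C → * C .] }  — reduce
  I15: { [C → E .], [E → * E .] }  — 2 reduces

Conflict in state I1:
  Shift-reduce conflict between [E → * .] and [C → . * C]
So the grammar is NOT LR(0).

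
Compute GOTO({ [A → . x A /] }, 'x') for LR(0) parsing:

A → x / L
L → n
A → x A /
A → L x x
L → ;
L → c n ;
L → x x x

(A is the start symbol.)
{ [A → . L x x], [A → . x / L], [A → . x A /], [A → x . A /], [L → . ;], [L → . c n ;], [L → . n], [L → . x x x] }

GOTO(I, 'x') = CLOSURE({ [A → αX.β] : [A → α.Xβ] ∈ I, X = 'x' })

Items with dot before 'x', with the dot advanced:
  [A → . x A /] → [A → x . A /]
Closure of the advanced items:
  [A → x . A /] has the dot before A: add [A → . x / L], [A → . x A /], [A → . L x x]
  [A → . L x x] has the dot before L: add [L → . n], [L → . ;], [L → . c n ;], [L → . x x x]

GOTO = { [A → . L x x], [A → . x / L], [A → . x A /], [A → x . A /], [L → . ;], [L → . c n ;], [L → . n], [L → . x x x] }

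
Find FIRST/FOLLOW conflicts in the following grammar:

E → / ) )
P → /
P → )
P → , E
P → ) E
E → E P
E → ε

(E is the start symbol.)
Nullable non-terminals: E.
FIRST sets used below: FIRST(E) = { ')', ',', '/', ε }, FIRST(P) = { ')', ',', '/' }

E: nullable alternative(s) E → ε; FOLLOW(E) = { $, ')', ',', '/' }
  E → / ) ): FIRST \ {ε} = { '/' } — overlaps FOLLOW(E) on { '/' }: CONFLICT
  E → E P: FIRST \ {ε} = { ')', ',', '/' } — overlaps FOLLOW(E) on { ')', ',', '/' }: CONFLICT
  E → ε: FIRST \ {ε} = { } — this is the only nullable alternative, skip

P has no nullable alternative, so no FIRST/FOLLOW check is needed there.

So the grammar has 2 FIRST/FOLLOW conflicts (marked CONFLICT above).

Answer: Yes. E → '/' ')' ')' with FOLLOW(E) on { '/' }; E → E P with FOLLOW(E) on { ')', ',', '/' }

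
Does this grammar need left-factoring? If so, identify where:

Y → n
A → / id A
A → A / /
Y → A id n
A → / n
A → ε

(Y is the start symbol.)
Left-factoring is needed when two productions for the same non-terminal
share a common prefix on the right-hand side.

Productions for Y:
  Y → n
  Y → A id n
Productions for A:
  A → / id A
  A → A / /
  A → / n
  A → ε

Found common prefix '/' in productions for A

Answer: Yes, A has productions with common prefix '/'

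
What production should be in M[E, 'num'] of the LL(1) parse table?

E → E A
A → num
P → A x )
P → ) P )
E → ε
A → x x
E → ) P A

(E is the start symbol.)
E → E A, E → ε

To find M[E, 'num'], we find productions for E where 'num' is in the predict set (PREDICT(N → α) = (FIRST(α) \ {ε}) ∪ (FOLLOW(N) if α ⇒* ε)).

Relevant sets:
  FIRST(E) = { ')', 'num', 'x', ε }
  FIRST(A) = { 'num', 'x' }
  FOLLOW(E) = { $, 'num', 'x' }

E → E A: PREDICT = { ')', 'num', 'x' }
  'num' is in predict set, so this production goes in M[E, 'num']
E → ε: PREDICT = { $, 'num', 'x' }
  'num' is in predict set, so this production goes in M[E, 'num']
E → ) P A: PREDICT = { ')' }

M[E, 'num'] = E → E A, E → ε  (a multiply-defined cell — the grammar is not LL(1))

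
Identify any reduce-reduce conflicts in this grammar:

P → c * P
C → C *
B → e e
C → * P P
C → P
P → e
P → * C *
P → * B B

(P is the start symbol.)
A reduce-reduce conflict occurs when an LR(0) state has two complete items [A → α .] and [B → β .] — both call for a reduction, and with no lookahead the parser cannot choose between them.

Augment with P' → P and build the canonical LR(0) collection (I0 = CLOSURE({[P' → . P]}), then GOTO on every symbol after a dot until no new states appear). It has 18 states:
  I0: { [P → . * B B], [P → . * C *], [P → . c * P], [P → . e], [P' → . P] }  — shift
  I1: { [B → . e e], [C → . * P P], [C → . C *], [C → . P], [P → * . B B], [P → * . C *], [P → . * B B], [P → . * C *], [P → . c * P], [P → . e] }  — shift
  I2: { [P' → P .] }  — accept
  I3: { [P → c . * P] }  — shift
  I4: { [P → e .] }  — reduce
  I5: { [P → . * B B], [P → . * C *], [P → . c * P], [P → . e], [P → c * . P] }  — shift
  I6: { [P → c * P .] }  — reduce
  I7: { [B → . e e], [C → * . P P], [C → . * P P], [C → . C *], [C → . P], [P → * . B B], [P → * . C *], [P → . * B B], [P → . * C *], [P → . c * P], [P → . e] }  — shift
  I8: { [B → . e e], [P → * B . B] }  — shift
  I9: { [C → C . *], [P → * C . *] }  — shift
  I10: { [C → P .] }  — reduce
  I11: { [B → e . e], [P → e .] }  — shift, reduce
  I12: { [B → e e .] }  — reduce
  I13: { [C → C * .], [P → * C * .] }  — 2 reduces
  I14: { [P → * B B .] }  — reduce
  I15: { [B → e . e] }  — shift
  I16: { [C → * P . P], [C → P .], [P → . * B B], [P → . * C *], [P → . c * P], [P → . e] }  — shift, reduce
  I17: { [C → * P P .] }  — reduce

I13 contains complete items [C → C * .], [P → * C * .] — reduce-reduce conflict.

Answer: Yes — I13: [C → C * .] vs [P → * C * .]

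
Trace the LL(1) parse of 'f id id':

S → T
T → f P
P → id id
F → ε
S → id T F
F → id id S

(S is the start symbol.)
LL(1) parsing maintains a stack (initially the start symbol over $) and the input. At each step: if the stack top is a terminal, match it against the current input token; if it is a non-terminal N, replace it with the RHS of M[N, lookahead] (the unique production whose predict set contains the lookahead).

Stack is shown with the top on the left.

Stack    Input      Action
--------------------------
S $      f id id $  output S → T
T $      f id id $  output T → f P
f P $    f id id $  match 'f'
P $      id id $    output P → id id
id id $  id id $    match 'id'
id $     id $       match 'id'
$        $          accept

The string is accepted.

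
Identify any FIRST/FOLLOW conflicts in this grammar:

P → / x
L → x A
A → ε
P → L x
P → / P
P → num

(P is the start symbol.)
No FIRST/FOLLOW conflicts.

A FIRST/FOLLOW conflict occurs when a non-terminal N has a nullable alternative N → β (β ⇒* ε) and another alternative N → α with FIRST(α) ∩ FOLLOW(N) ≠ ∅: on such a lookahead the parser cannot decide between expanding α and letting N vanish via β.

Nullable non-terminals: A.
A has a nullable alternative but only one production, so nothing to check.

L, P have no nullable alternative, so no FIRST/FOLLOW check is needed there.

No FIRST/FOLLOW conflicts found.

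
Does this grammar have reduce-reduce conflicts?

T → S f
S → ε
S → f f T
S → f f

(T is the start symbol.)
Augment with T' → T and build the canonical LR(0) collection (I0 = CLOSURE({[T' → . T]}), then GOTO on every symbol after a dot until no new states appear). It has 7 states:
  I0: { [S → . f f T], [S → . f f], [S → .], [T → . S f], [T' → . T] }  — shift, reduce
  I1: { [T → S . f] }  — shift
  I2: { [T' → T .] }  — accept
  I3: { [S → f . f T], [S → f . f] }  — shift
  I4: { [S → . f f T], [S → . f f], [S → .], [S → f f . T], [S → f f .], [T → . S f] }  — shift, 2 reduces
  I5: { [S → f f T .] }  — reduce
  I6: { [T → S f .] }  — reduce

I4 contains complete items [S → .], [S → f f .] — reduce-reduce conflict.

Answer: Yes — I4: [S → .] vs [S → f f .]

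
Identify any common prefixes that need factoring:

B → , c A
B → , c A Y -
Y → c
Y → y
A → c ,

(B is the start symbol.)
Yes, B has productions with common prefix ', c A'

Left-factoring is needed when two productions for the same non-terminal
share a common prefix on the right-hand side.

Productions for B:
  B → , c A
  B → , c A Y -
Productions for Y:
  Y → c
  Y → y

Found common prefix ', c A' in productions for B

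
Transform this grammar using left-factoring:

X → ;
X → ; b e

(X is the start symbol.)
Left-factoring transforms A → αβ₁ | αβ₂ into A → αA' and A' → β₁ | β₂
(α is the longest common prefix among the alternatives). Repeat until
no nonterminal has two alternatives with a common prefix.

Round 1: X has alternatives sharing prefix ';'. Introduce X': X → ; X'
  Add: X' → ε
  Add: X' → b e

No remaining common prefixes — done.

Resulting grammar:
X → ; X'
X' → ε
X' → b e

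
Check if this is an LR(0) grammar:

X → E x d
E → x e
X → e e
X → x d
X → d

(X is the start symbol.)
Yes, the grammar is LR(0)

A grammar is LR(0) if no state in the canonical LR(0) collection has:
  - both a shift item (dot before a terminal) and a complete item (shift-reduce conflict), or
  - two or more complete items (reduce-reduce conflict; the accept item [X' → X .] counts as a complete item here).

Augment with X' → X and build the canonical LR(0) collection (I0 = CLOSURE({[X' → . X]}), then GOTO on every symbol after a dot until no new states appear). It has 11 states:
  I0: { [E → . x e], [X → . E x d], [X → . d], [X → . e e], [X → . x d], [X' → . X] }  — shift
  I1: { [X → E . x d] }  — shift
  I2: { [X' → X .] }  — accept
  I3: { [X → d .] }  — reduce
  I4: { [X → e . e] }  — shift
  I5: { [E → x . e], [X → x . d] }  — shift
  I6: { [X → x d .] }  — reduce
  I7: { [E → x e .] }  — reduce
  I8: { [X → e e .] }  — reduce
  I9: { [X → E x . d] }  — shift
  I10: { [X → E x d .] }  — reduce

Every state is either a pure shift/goto state or contains exactly one complete item and nothing to shift — no conflicts. The grammar is LR(0).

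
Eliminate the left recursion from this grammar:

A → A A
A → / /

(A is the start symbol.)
A → / / A'
A' → A A'
A' → ε

A is directly left-recursive. The standard transformation for
  A → A α₁ | ... | A α_m | β₁ | ... | β_n
is
  A  → β₁ A' | ... | β_n A'
  A' → α₁ A' | ... | α_m A' | ε

A → / / becomes A → / / A'
A → A A becomes A' → A A'
Add A' → ε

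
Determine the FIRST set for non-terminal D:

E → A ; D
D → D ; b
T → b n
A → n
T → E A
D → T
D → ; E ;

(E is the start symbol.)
FIRST sets of the other non-terminals involved (by the same procedure, iterated to a fixed point):
  FIRST(T) = { 'b', 'n' }

From D → D ; b:
  - D is the symbol being defined: contributes nothing new
    D is not nullable, so stop
From D → T:
  - T is a non-terminal: add FIRST(T) \ {ε} = { 'b', 'n' }
    T is not nullable, so stop
From D → ; E ;:
  - ';' is a terminal: add ';' and stop

Collecting: FIRST(D) = { ';', 'b', 'n' }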